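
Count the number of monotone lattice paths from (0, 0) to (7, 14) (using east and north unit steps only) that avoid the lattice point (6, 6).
Number of paths = 107964

Total paths from (0, 0) to (7, 14): C(21, 7) = 116280. Paths through (6, 6): (paths (0, 0) → (6, 6)) × (paths (6, 6) → (7, 14)) = C(12, 6) · C(9, 1) = 924 · 9 = 8316. Avoidance count = 116280 − 8316 = 107964.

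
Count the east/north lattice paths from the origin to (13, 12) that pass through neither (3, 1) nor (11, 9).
Number of paths = 2624636

Inclusion–exclusion. Total paths: C(25, 13) = 5200300. Through P₁: C(4, 3)·C(21, 10) = 1410864. Through P₂: C(20, 11)·C(5, 2) = 1679600. Since P₁ is strictly southwest of P₂, a monotone path through both must visit P₁ then P₂; paths through both = C(4, 3)·C(16, 8)·C(5, 2) = 514800. Avoid both = 5200300 − 1410864 − 1679600 + 514800 = 2624636.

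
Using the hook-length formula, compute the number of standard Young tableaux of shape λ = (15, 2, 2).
# SYT of shape (15, 2, 2) = 5985

Hook-length formula: f^λ = n! / Π hook(c), product over all cells c of the Young diagram. For λ = (15, 2, 2), n = 19 boxes. Hook lengths by row (left-to-right, top-to-bottom): [17, 16, 13, 12, 11, 10, 9, 8, 7, 6, 5, 4, 3, 2, 1]; [3, 2]; [2, 1]. Product of hooks = 20324995891200. So f^λ = 19! / 20324995891200 = 121645100408832000 / 20324995891200 = 5985.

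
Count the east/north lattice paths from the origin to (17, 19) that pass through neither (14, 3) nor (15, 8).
Number of paths = 8558911428

Inclusion–exclusion. Total paths: C(36, 17) = 8597496600. Through P₁: C(17, 14)·C(19, 3) = 658920. Through P₂: C(23, 15)·C(13, 2) = 38244492. Since P₁ is strictly southwest of P₂, a monotone path through both must visit P₁ then P₂; paths through both = C(17, 14)·C(6, 1)·C(13, 2) = 318240. Avoid both = 8597496600 − 658920 − 38244492 + 318240 = 8558911428.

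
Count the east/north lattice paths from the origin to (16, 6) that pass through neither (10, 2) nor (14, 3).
Number of paths = 57253

Inclusion–exclusion. Total paths: C(22, 16) = 74613. Through P₁: C(12, 10)·C(10, 6) = 13860. Through P₂: C(17, 14)·C(5, 2) = 6800. Since P₁ is strictly southwest of P₂, a monotone path through both must visit P₁ then P₂; paths through both = C(12, 10)·C(5, 4)·C(5, 2) = 3300. Avoid both = 74613 − 13860 − 6800 + 3300 = 57253.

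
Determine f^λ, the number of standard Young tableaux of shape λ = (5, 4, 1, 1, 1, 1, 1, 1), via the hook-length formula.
# SYT of shape (5, 4, 1, 1, 1, 1, 1, 1) = 42042

Hook-length formula: f^λ = n! / Π hook(c), product over all cells c of the Young diagram. For λ = (5, 4, 1, 1, 1, 1, 1, 1), n = 15 boxes. Hook lengths by row (left-to-right, top-to-bottom): [12, 5, 4, 3, 1]; [10, 3, 2, 1]; [6]; [5]; [4]; [3]; [2]; [1]. Product of hooks = 31104000. So f^λ = 15! / 31104000 = 1307674368000 / 31104000 = 42042.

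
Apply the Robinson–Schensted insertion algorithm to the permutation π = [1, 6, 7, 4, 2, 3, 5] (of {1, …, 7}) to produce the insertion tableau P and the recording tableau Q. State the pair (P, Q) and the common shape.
P = [1, 2, 3, 5] / [4, 7] / [6];  Q = [1, 2, 3, 7] / [4, 6] / [5];  common shape = (4, 2, 1)

Row-insert the values π_1, π_2, … into P one at a time, bumping the leftmost entry strictly greater than the inserted value down to the next row. The recording tableau Q records, in position (i, j), the step at which that cell was added to P.
  Insert 1 (step 1): P = [1];  Q = [1]
  Insert 6 (step 2): P = [1, 6];  Q = [1, 2]
  Insert 7 (step 3): P = [1, 6, 7];  Q = [1, 2, 3]
  Insert 4 (step 4): P = [1, 4, 7] / [6];  Q = [1, 2, 3] / [4]
  Insert 2 (step 5): P = [1, 2, 7] / [4] / [6];  Q = [1, 2, 3] / [4] / [5]
  Insert 3 (step 6): P = [1, 2, 3] / [4, 7] / [6];  Q = [1, 2, 3] / [4, 6] / [5]
  Insert 5 (step 7): P = [1, 2, 3, 5] / [4, 7] / [6];  Q = [1, 2, 3, 7] / [4, 6] / [5]
Final shape: (4, 2, 1).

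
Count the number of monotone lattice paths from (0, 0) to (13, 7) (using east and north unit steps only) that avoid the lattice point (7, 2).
Number of paths = 60888

Total paths from (0, 0) to (13, 7): C(20, 13) = 77520. Paths through (7, 2): (paths (0, 0) → (7, 2)) × (paths (7, 2) → (13, 7)) = C(9, 7) · C(11, 6) = 36 · 462 = 16632. Avoidance count = 77520 − 16632 = 60888.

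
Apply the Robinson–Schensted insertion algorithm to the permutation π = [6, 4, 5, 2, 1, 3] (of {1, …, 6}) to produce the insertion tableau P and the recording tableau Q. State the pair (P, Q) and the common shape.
P = [1, 3] / [2, 5] / [4] / [6];  Q = [1, 3] / [2, 6] / [4] / [5];  common shape = (2, 2, 1, 1)

Row-insert the values π_1, π_2, … into P one at a time, bumping the leftmost entry strictly greater than the inserted value down to the next row. The recording tableau Q records, in position (i, j), the step at which that cell was added to P.
  Insert 6 (step 1): P = [6];  Q = [1]
  Insert 4 (step 2): P = [4] / [6];  Q = [1] / [2]
  Insert 5 (step 3): P = [4, 5] / [6];  Q = [1, 3] / [2]
  Insert 2 (step 4): P = [2, 5] / [4] / [6];  Q = [1, 3] / [2] / [4]
  Insert 1 (step 5): P = [1, 5] / [2] / [4] / [6];  Q = [1, 3] / [2] / [4] / [5]
  Insert 3 (step 6): P = [1, 3] / [2, 5] / [4] / [6];  Q = [1, 3] / [2, 6] / [4] / [5]
Final shape: (2, 2, 1, 1).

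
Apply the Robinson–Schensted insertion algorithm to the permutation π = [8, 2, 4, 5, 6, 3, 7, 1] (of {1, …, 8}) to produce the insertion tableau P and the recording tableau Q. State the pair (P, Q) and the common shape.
P = [1, 3, 5, 6, 7] / [2] / [4] / [8];  Q = [1, 3, 4, 5, 7] / [2] / [6] / [8];  common shape = (5, 1, 1, 1)

Row-insert the values π_1, π_2, … into P one at a time, bumping the leftmost entry strictly greater than the inserted value down to the next row. The recording tableau Q records, in position (i, j), the step at which that cell was added to P.
  Insert 8 (step 1): P = [8];  Q = [1]
  Insert 2 (step 2): P = [2] / [8];  Q = [1] / [2]
  Insert 4 (step 3): P = [2, 4] / [8];  Q = [1, 3] / [2]
  Insert 5 (step 4): P = [2, 4, 5] / [8];  Q = [1, 3, 4] / [2]
  Insert 6 (step 5): P = [2, 4, 5, 6] / [8];  Q = [1, 3, 4, 5] / [2]
  Insert 3 (step 6): P = [2, 3, 5, 6] / [4] / [8];  Q = [1, 3, 4, 5] / [2] / [6]
  Insert 7 (step 7): P = [2, 3, 5, 6, 7] / [4] / [8];  Q = [1, 3, 4, 5, 7] / [2] / [6]
  Insert 1 (step 8): P = [1, 3, 5, 6, 7] / [2] / [4] / [8];  Q = [1, 3, 4, 5, 7] / [2] / [6] / [8]
Final shape: (5, 1, 1, 1).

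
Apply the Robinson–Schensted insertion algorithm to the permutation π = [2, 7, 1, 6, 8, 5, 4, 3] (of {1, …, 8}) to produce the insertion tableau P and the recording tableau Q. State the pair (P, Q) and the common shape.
P = [1, 3, 8] / [2, 4] / [5] / [6] / [7];  Q = [1, 2, 5] / [3, 4] / [6] / [7] / [8];  common shape = (3, 2, 1, 1, 1)

Row-insert the values π_1, π_2, … into P one at a time, bumping the leftmost entry strictly greater than the inserted value down to the next row. The recording tableau Q records, in position (i, j), the step at which that cell was added to P.
  Insert 2 (step 1): P = [2];  Q = [1]
  Insert 7 (step 2): P = [2, 7];  Q = [1, 2]
  Insert 1 (step 3): P = [1, 7] / [2];  Q = [1, 2] / [3]
  Insert 6 (step 4): P = [1, 6] / [2, 7];  Q = [1, 2] / [3, 4]
  Insert 8 (step 5): P = [1, 6, 8] / [2, 7];  Q = [1, 2, 5] / [3, 4]
  Insert 5 (step 6): P = [1, 5, 8] / [2, 6] / [7];  Q = [1, 2, 5] / [3, 4] / [6]
  Insert 4 (step 7): P = [1, 4, 8] / [2, 5] / [6] / [7];  Q = [1, 2, 5] / [3, 4] / [6] / [7]
  Insert 3 (step 8): P = [1, 3, 8] / [2, 4] / [5] / [6] / [7];  Q = [1, 2, 5] / [3, 4] / [6] / [7] / [8]
Final shape: (3, 2, 1, 1, 1).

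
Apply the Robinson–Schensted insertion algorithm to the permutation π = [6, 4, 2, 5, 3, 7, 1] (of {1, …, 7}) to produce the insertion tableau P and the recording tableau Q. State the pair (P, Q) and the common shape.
P = [1, 3, 7] / [2, 5] / [4] / [6];  Q = [1, 4, 6] / [2, 5] / [3] / [7];  common shape = (3, 2, 1, 1)

Row-insert the values π_1, π_2, … into P one at a time, bumping the leftmost entry strictly greater than the inserted value down to the next row. The recording tableau Q records, in position (i, j), the step at which that cell was added to P.
  Insert 6 (step 1): P = [6];  Q = [1]
  Insert 4 (step 2): P = [4] / [6];  Q = [1] / [2]
  Insert 2 (step 3): P = [2] / [4] / [6];  Q = [1] / [2] / [3]
  Insert 5 (step 4): P = [2, 5] / [4] / [6];  Q = [1, 4] / [2] / [3]
  Insert 3 (step 5): P = [2, 3] / [4, 5] / [6];  Q = [1, 4] / [2, 5] / [3]
  Insert 7 (step 6): P = [2, 3, 7] / [4, 5] / [6];  Q = [1, 4, 6] / [2, 5] / [3]
  Insert 1 (step 7): P = [1, 3, 7] / [2, 5] / [4] / [6];  Q = [1, 4, 6] / [2, 5] / [3] / [7]
Final shape: (3, 2, 1, 1).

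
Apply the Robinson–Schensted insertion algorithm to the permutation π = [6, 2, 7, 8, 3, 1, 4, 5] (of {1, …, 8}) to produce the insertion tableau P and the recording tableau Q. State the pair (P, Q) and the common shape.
P = [1, 3, 4, 5] / [2, 7, 8] / [6];  Q = [1, 3, 4, 8] / [2, 5, 7] / [6];  common shape = (4, 3, 1)

Row-insert the values π_1, π_2, … into P one at a time, bumping the leftmost entry strictly greater than the inserted value down to the next row. The recording tableau Q records, in position (i, j), the step at which that cell was added to P.
  Insert 6 (step 1): P = [6];  Q = [1]
  Insert 2 (step 2): P = [2] / [6];  Q = [1] / [2]
  Insert 7 (step 3): P = [2, 7] / [6];  Q = [1, 3] / [2]
  Insert 8 (step 4): P = [2, 7, 8] / [6];  Q = [1, 3, 4] / [2]
  Insert 3 (step 5): P = [2, 3, 8] / [6, 7];  Q = [1, 3, 4] / [2, 5]
  Insert 1 (step 6): P = [1, 3, 8] / [2, 7] / [6];  Q = [1, 3, 4] / [2, 5] / [6]
  Insert 4 (step 7): P = [1, 3, 4] / [2, 7, 8] / [6];  Q = [1, 3, 4] / [2, 5, 7] / [6]
  Insert 5 (step 8): P = [1, 3, 4, 5] / [2, 7, 8] / [6];  Q = [1, 3, 4, 8] / [2, 5, 7] / [6]
Final shape: (4, 3, 1).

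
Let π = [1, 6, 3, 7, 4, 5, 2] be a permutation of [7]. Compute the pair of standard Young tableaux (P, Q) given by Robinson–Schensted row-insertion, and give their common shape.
P = [1, 2, 4, 5] / [3, 7] / [6];  Q = [1, 2, 4, 6] / [3, 5] / [7];  common shape = (4, 2, 1)

Row-insert the values π_1, π_2, … into P one at a time, bumping the leftmost entry strictly greater than the inserted value down to the next row. The recording tableau Q records, in position (i, j), the step at which that cell was added to P.
  Insert 1 (step 1): P = [1];  Q = [1]
  Insert 6 (step 2): P = [1, 6];  Q = [1, 2]
  Insert 3 (step 3): P = [1, 3] / [6];  Q = [1, 2] / [3]
  Insert 7 (step 4): P = [1, 3, 7] / [6];  Q = [1, 2, 4] / [3]
  Insert 4 (step 5): P = [1, 3, 4] / [6, 7];  Q = [1, 2, 4] / [3, 5]
  Insert 5 (step 6): P = [1, 3, 4, 5] / [6, 7];  Q = [1, 2, 4, 6] / [3, 5]
  Insert 2 (step 7): P = [1, 2, 4, 5] / [3, 7] / [6];  Q = [1, 2, 4, 6] / [3, 5] / [7]
Final shape: (4, 2, 1).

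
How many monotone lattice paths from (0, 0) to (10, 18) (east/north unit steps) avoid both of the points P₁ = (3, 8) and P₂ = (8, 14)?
Number of paths = 6261090

Inclusion–exclusion. Total paths: C(28, 10) = 13123110. Through P₁: C(11, 3)·C(17, 7) = 3208920. Through P₂: C(22, 8)·C(6, 2) = 4796550. Since P₁ is strictly southwest of P₂, a monotone path through both must visit P₁ then P₂; paths through both = C(11, 3)·C(11, 5)·C(6, 2) = 1143450. Avoid both = 13123110 − 3208920 − 4796550 + 1143450 = 6261090.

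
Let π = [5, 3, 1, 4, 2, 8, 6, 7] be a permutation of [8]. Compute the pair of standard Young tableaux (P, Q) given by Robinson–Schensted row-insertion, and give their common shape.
P = [1, 2, 6, 7] / [3, 4, 8] / [5];  Q = [1, 4, 6, 8] / [2, 5, 7] / [3];  common shape = (4, 3, 1)

Row-insert the values π_1, π_2, … into P one at a time, bumping the leftmost entry strictly greater than the inserted value down to the next row. The recording tableau Q records, in position (i, j), the step at which that cell was added to P.
  Insert 5 (step 1): P = [5];  Q = [1]
  Insert 3 (step 2): P = [3] / [5];  Q = [1] / [2]
  Insert 1 (step 3): P = [1] / [3] / [5];  Q = [1] / [2] / [3]
  Insert 4 (step 4): P = [1, 4] / [3] / [5];  Q = [1, 4] / [2] / [3]
  Insert 2 (step 5): P = [1, 2] / [3, 4] / [5];  Q = [1, 4] / [2, 5] / [3]
  Insert 8 (step 6): P = [1, 2, 8] / [3, 4] / [5];  Q = [1, 4, 6] / [2, 5] / [3]
  Insert 6 (step 7): P = [1, 2, 6] / [3, 4, 8] / [5];  Q = [1, 4, 6] / [2, 5, 7] / [3]
  Insert 7 (step 8): P = [1, 2, 6, 7] / [3, 4, 8] / [5];  Q = [1, 4, 6, 8] / [2, 5, 7] / [3]
Final shape: (4, 3, 1).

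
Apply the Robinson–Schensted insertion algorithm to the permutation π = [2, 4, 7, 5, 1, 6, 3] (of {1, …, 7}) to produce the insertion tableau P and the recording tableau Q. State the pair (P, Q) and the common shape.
P = [1, 3, 5, 6] / [2, 4] / [7];  Q = [1, 2, 3, 6] / [4, 7] / [5];  common shape = (4, 2, 1)

Row-insert the values π_1, π_2, … into P one at a time, bumping the leftmost entry strictly greater than the inserted value down to the next row. The recording tableau Q records, in position (i, j), the step at which that cell was added to P.
  Insert 2 (step 1): P = [2];  Q = [1]
  Insert 4 (step 2): P = [2, 4];  Q = [1, 2]
  Insert 7 (step 3): P = [2, 4, 7];  Q = [1, 2, 3]
  Insert 5 (step 4): P = [2, 4, 5] / [7];  Q = [1, 2, 3] / [4]
  Insert 1 (step 5): P = [1, 4, 5] / [2] / [7];  Q = [1, 2, 3] / [4] / [5]
  Insert 6 (step 6): P = [1, 4, 5, 6] / [2] / [7];  Q = [1, 2, 3, 6] / [4] / [5]
  Insert 3 (step 7): P = [1, 3, 5, 6] / [2, 4] / [7];  Q = [1, 2, 3, 6] / [4, 7] / [5]
Final shape: (4, 2, 1).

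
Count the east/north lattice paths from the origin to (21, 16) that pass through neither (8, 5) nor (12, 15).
Number of paths = 9502281612

Inclusion–exclusion. Total paths: C(37, 21) = 12875774670. Through P₁: C(13, 8)·C(24, 13) = 3212537328. Through P₂: C(27, 12)·C(10, 9) = 173838600. Since P₁ is strictly southwest of P₂, a monotone path through both must visit P₁ then P₂; paths through both = C(13, 8)·C(14, 4)·C(10, 9) = 12882870. Avoid both = 12875774670 − 3212537328 − 173838600 + 12882870 = 9502281612.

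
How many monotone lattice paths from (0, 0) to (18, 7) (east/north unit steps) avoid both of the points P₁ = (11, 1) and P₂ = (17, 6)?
Number of paths = 269302

Inclusion–exclusion. Total paths: C(25, 18) = 480700. Through P₁: C(12, 11)·C(13, 7) = 20592. Through P₂: C(23, 17)·C(2, 1) = 201894. Since P₁ is strictly southwest of P₂, a monotone path through both must visit P₁ then P₂; paths through both = C(12, 11)·C(11, 6)·C(2, 1) = 11088. Avoid both = 480700 − 20592 − 201894 + 11088 = 269302.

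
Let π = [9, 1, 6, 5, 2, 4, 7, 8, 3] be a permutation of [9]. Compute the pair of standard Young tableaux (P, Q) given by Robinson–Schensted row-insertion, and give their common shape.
P = [1, 2, 3, 7, 8] / [4] / [5] / [6] / [9];  Q = [1, 3, 6, 7, 8] / [2] / [4] / [5] / [9];  common shape = (5, 1, 1, 1, 1)

Row-insert the values π_1, π_2, … into P one at a time, bumping the leftmost entry strictly greater than the inserted value down to the next row. The recording tableau Q records, in position (i, j), the step at which that cell was added to P.
  Insert 9 (step 1): P = [9];  Q = [1]
  Insert 1 (step 2): P = [1] / [9];  Q = [1] / [2]
  Insert 6 (step 3): P = [1, 6] / [9];  Q = [1, 3] / [2]
  Insert 5 (step 4): P = [1, 5] / [6] / [9];  Q = [1, 3] / [2] / [4]
  Insert 2 (step 5): P = [1, 2] / [5] / [6] / [9];  Q = [1, 3] / [2] / [4] / [5]
  Insert 4 (step 6): P = [1, 2, 4] / [5] / [6] / [9];  Q = [1, 3, 6] / [2] / [4] / [5]
  Insert 7 (step 7): P = [1, 2, 4, 7] / [5] / [6] / [9];  Q = [1, 3, 6, 7] / [2] / [4] / [5]
  Insert 8 (step 8): P = [1, 2, 4, 7, 8] / [5] / [6] / [9];  Q = [1, 3, 6, 7, 8] / [2] / [4] / [5]
  Insert 3 (step 9): P = [1, 2, 3, 7, 8] / [4] / [5] / [6] / [9];  Q = [1, 3, 6, 7, 8] / [2] / [4] / [5] / [9]
Final shape: (5, 1, 1, 1, 1).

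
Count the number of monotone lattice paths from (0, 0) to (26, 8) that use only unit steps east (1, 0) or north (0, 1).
Number of paths = 18156204

A monotone lattice path from (0, 0) to (26, 8) consists of 26 east steps and 8 north steps in some order, so it is determined by which 26 of the 34 steps are east. The count is C(34, 26) = 18156204.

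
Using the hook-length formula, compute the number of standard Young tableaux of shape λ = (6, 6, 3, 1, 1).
# SYT of shape (6, 6, 3, 1, 1) = 1089088

Hook-length formula: f^λ = n! / Π hook(c), product over all cells c of the Young diagram. For λ = (6, 6, 3, 1, 1), n = 17 boxes. Hook lengths by row (left-to-right, top-to-bottom): [10, 7, 6, 4, 3, 2]; [9, 6, 5, 3, 2, 1]; [5, 2, 1]; [2]; [1]. Product of hooks = 326592000. So f^λ = 17! / 326592000 = 355687428096000 / 326592000 = 1089088.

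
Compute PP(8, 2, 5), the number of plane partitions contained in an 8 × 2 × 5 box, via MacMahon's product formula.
PP(8, 2, 5) = 429429

Evaluate the triple product over i = 1..8, j = 1..2, k = 1..5. The factors are (2/1) · (3/2) · (4/3) · (5/4) · (6/5) · (3/2) · (4/3) · (5/4) · … (80 factors total). The numerators and denominators telescope so the product is an integer; carrying out the multiplication exactly gives PP(8, 2, 5) = 429429.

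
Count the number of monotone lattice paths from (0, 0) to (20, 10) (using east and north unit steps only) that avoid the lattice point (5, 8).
Number of paths = 29869983

Total paths from (0, 0) to (20, 10): C(30, 20) = 30045015. Paths through (5, 8): (paths (0, 0) → (5, 8)) × (paths (5, 8) → (20, 10)) = C(13, 5) · C(17, 15) = 1287 · 136 = 175032. Avoidance count = 30045015 − 175032 = 29869983.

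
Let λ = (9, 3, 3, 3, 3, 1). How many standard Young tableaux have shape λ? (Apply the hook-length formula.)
# SYT of shape (9, 3, 3, 3, 3, 1) = 349188840

Hook-length formula: f^λ = n! / Π hook(c), product over all cells c of the Young diagram. For λ = (9, 3, 3, 3, 3, 1), n = 22 boxes. Hook lengths by row (left-to-right, top-to-bottom): [14, 12, 11, 6, 5, 4, 3, 2, 1]; [7, 5, 4]; [6, 4, 3]; [5, 3, 2]; [4, 2, 1]; [1]. Product of hooks = 3218890752000. So f^λ = 22! / 3218890752000 = 1124000727777607680000 / 3218890752000 = 349188840.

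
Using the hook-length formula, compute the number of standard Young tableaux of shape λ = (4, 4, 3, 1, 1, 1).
# SYT of shape (4, 4, 3, 1, 1, 1) = 35035

Hook-length formula: f^λ = n! / Π hook(c), product over all cells c of the Young diagram. For λ = (4, 4, 3, 1, 1, 1), n = 14 boxes. Hook lengths by row (left-to-right, top-to-bottom): [9, 5, 4, 2]; [8, 4, 3, 1]; [6, 2, 1]; [3]; [2]; [1]. Product of hooks = 2488320. So f^λ = 14! / 2488320 = 87178291200 / 2488320 = 35035.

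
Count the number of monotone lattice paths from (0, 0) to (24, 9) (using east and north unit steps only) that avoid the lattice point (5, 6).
Number of paths = 37855620

Total paths from (0, 0) to (24, 9): C(33, 24) = 38567100. Paths through (5, 6): (paths (0, 0) → (5, 6)) × (paths (5, 6) → (24, 9)) = C(11, 5) · C(22, 19) = 462 · 1540 = 711480. Avoidance count = 38567100 − 711480 = 37855620.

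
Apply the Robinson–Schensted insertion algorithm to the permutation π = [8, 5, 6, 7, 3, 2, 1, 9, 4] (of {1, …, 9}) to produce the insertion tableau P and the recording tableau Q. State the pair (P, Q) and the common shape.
P = [1, 4, 7, 9] / [2, 6] / [3] / [5] / [8];  Q = [1, 3, 4, 8] / [2, 9] / [5] / [6] / [7];  common shape = (4, 2, 1, 1, 1)

Row-insert the values π_1, π_2, … into P one at a time, bumping the leftmost entry strictly greater than the inserted value down to the next row. The recording tableau Q records, in position (i, j), the step at which that cell was added to P.
  Insert 8 (step 1): P = [8];  Q = [1]
  Insert 5 (step 2): P = [5] / [8];  Q = [1] / [2]
  Insert 6 (step 3): P = [5, 6] / [8];  Q = [1, 3] / [2]
  Insert 7 (step 4): P = [5, 6, 7] / [8];  Q = [1, 3, 4] / [2]
  Insert 3 (step 5): P = [3, 6, 7] / [5] / [8];  Q = [1, 3, 4] / [2] / [5]
  Insert 2 (step 6): P = [2, 6, 7] / [3] / [5] / [8];  Q = [1, 3, 4] / [2] / [5] / [6]
  Insert 1 (step 7): P = [1, 6, 7] / [2] / [3] / [5] / [8];  Q = [1, 3, 4] / [2] / [5] / [6] / [7]
  Insert 9 (step 8): P = [1, 6, 7, 9] / [2] / [3] / [5] / [8];  Q = [1, 3, 4, 8] / [2] / [5] / [6] / [7]
  Insert 4 (step 9): P = [1, 4, 7, 9] / [2, 6] / [3] / [5] / [8];  Q = [1, 3, 4, 8] / [2, 9] / [5] / [6] / [7]
Final shape: (4, 2, 1, 1, 1).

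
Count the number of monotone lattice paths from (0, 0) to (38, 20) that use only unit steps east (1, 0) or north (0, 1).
Number of paths = 1847253511032930

A monotone lattice path from (0, 0) to (38, 20) consists of 38 east steps and 20 north steps in some order, so it is determined by which 38 of the 58 steps are east. The count is C(58, 38) = 1847253511032930.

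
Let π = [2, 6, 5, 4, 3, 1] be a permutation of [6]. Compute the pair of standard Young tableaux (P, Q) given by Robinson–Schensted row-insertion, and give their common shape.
P = [1, 3] / [2] / [4] / [5] / [6];  Q = [1, 2] / [3] / [4] / [5] / [6];  common shape = (2, 1, 1, 1, 1)

Row-insert the values π_1, π_2, … into P one at a time, bumping the leftmost entry strictly greater than the inserted value down to the next row. The recording tableau Q records, in position (i, j), the step at which that cell was added to P.
  Insert 2 (step 1): P = [2];  Q = [1]
  Insert 6 (step 2): P = [2, 6];  Q = [1, 2]
  Insert 5 (step 3): P = [2, 5] / [6];  Q = [1, 2] / [3]
  Insert 4 (step 4): P = [2, 4] / [5] / [6];  Q = [1, 2] / [3] / [4]
  Insert 3 (step 5): P = [2, 3] / [4] / [5] / [6];  Q = [1, 2] / [3] / [4] / [5]
  Insert 1 (step 6): P = [1, 3] / [2] / [4] / [5] / [6];  Q = [1, 2] / [3] / [4] / [5] / [6]
Final shape: (2, 1, 1, 1, 1).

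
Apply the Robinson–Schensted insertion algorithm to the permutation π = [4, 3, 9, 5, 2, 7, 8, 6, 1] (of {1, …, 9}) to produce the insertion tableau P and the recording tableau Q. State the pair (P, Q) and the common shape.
P = [1, 5, 6, 8] / [2, 7] / [3, 9] / [4];  Q = [1, 3, 6, 7] / [2, 4] / [5, 8] / [9];  common shape = (4, 2, 2, 1)

Row-insert the values π_1, π_2, … into P one at a time, bumping the leftmost entry strictly greater than the inserted value down to the next row. The recording tableau Q records, in position (i, j), the step at which that cell was added to P.
  Insert 4 (step 1): P = [4];  Q = [1]
  Insert 3 (step 2): P = [3] / [4];  Q = [1] / [2]
  Insert 9 (step 3): P = [3, 9] / [4];  Q = [1, 3] / [2]
  Insert 5 (step 4): P = [3, 5] / [4, 9];  Q = [1, 3] / [2, 4]
  Insert 2 (step 5): P = [2, 5] / [3, 9] / [4];  Q = [1, 3] / [2, 4] / [5]
  Insert 7 (step 6): P = [2, 5, 7] / [3, 9] / [4];  Q = [1, 3, 6] / [2, 4] / [5]
  Insert 8 (step 7): P = [2, 5, 7, 8] / [3, 9] / [4];  Q = [1, 3, 6, 7] / [2, 4] / [5]
  Insert 6 (step 8): P = [2, 5, 6, 8] / [3, 7] / [4, 9];  Q = [1, 3, 6, 7] / [2, 4] / [5, 8]
  Insert 1 (step 9): P = [1, 5, 6, 8] / [2, 7] / [3, 9] / [4];  Q = [1, 3, 6, 7] / [2, 4] / [5, 8] / [9]
Final shape: (4, 2, 2, 1).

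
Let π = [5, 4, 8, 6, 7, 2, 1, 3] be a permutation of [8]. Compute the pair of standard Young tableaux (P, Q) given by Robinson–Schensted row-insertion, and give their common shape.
P = [1, 3, 7] / [2, 6] / [4, 8] / [5];  Q = [1, 3, 5] / [2, 4] / [6, 8] / [7];  common shape = (3, 2, 2, 1)

Row-insert the values π_1, π_2, … into P one at a time, bumping the leftmost entry strictly greater than the inserted value down to the next row. The recording tableau Q records, in position (i, j), the step at which that cell was added to P.
  Insert 5 (step 1): P = [5];  Q = [1]
  Insert 4 (step 2): P = [4] / [5];  Q = [1] / [2]
  Insert 8 (step 3): P = [4, 8] / [5];  Q = [1, 3] / [2]
  Insert 6 (step 4): P = [4, 6] / [5, 8];  Q = [1, 3] / [2, 4]
  Insert 7 (step 5): P = [4, 6, 7] / [5, 8];  Q = [1, 3, 5] / [2, 4]
  Insert 2 (step 6): P = [2, 6, 7] / [4, 8] / [5];  Q = [1, 3, 5] / [2, 4] / [6]
  Insert 1 (step 7): P = [1, 6, 7] / [2, 8] / [4] / [5];  Q = [1, 3, 5] / [2, 4] / [6] / [7]
  Insert 3 (step 8): P = [1, 3, 7] / [2, 6] / [4, 8] / [5];  Q = [1, 3, 5] / [2, 4] / [6, 8] / [7]
Final shape: (3, 2, 2, 1).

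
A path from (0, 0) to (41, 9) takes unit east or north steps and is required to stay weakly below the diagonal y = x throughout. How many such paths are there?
Number of paths = 1968555050

By the reflection principle (André's argument), the number of monotone paths to (41, 9) with n ≤ m that never go above y = x is C(50, 41) − C(50, 42) = 2505433700 − 536878650 = 1968555050.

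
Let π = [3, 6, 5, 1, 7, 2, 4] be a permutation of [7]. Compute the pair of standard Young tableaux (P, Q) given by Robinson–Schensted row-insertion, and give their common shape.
P = [1, 2, 4] / [3, 5, 7] / [6];  Q = [1, 2, 5] / [3, 6, 7] / [4];  common shape = (3, 3, 1)

Row-insert the values π_1, π_2, … into P one at a time, bumping the leftmost entry strictly greater than the inserted value down to the next row. The recording tableau Q records, in position (i, j), the step at which that cell was added to P.
  Insert 3 (step 1): P = [3];  Q = [1]
  Insert 6 (step 2): P = [3, 6];  Q = [1, 2]
  Insert 5 (step 3): P = [3, 5] / [6];  Q = [1, 2] / [3]
  Insert 1 (step 4): P = [1, 5] / [3] / [6];  Q = [1, 2] / [3] / [4]
  Insert 7 (step 5): P = [1, 5, 7] / [3] / [6];  Q = [1, 2, 5] / [3] / [4]
  Insert 2 (step 6): P = [1, 2, 7] / [3, 5] / [6];  Q = [1, 2, 5] / [3, 6] / [4]
  Insert 4 (step 7): P = [1, 2, 4] / [3, 5, 7] / [6];  Q = [1, 2, 5] / [3, 6, 7] / [4]
Final shape: (3, 3, 1).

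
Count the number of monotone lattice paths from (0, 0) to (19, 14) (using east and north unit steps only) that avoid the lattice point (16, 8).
Number of paths = 757029636

Total paths from (0, 0) to (19, 14): C(33, 19) = 818809200. Paths through (16, 8): (paths (0, 0) → (16, 8)) × (paths (16, 8) → (19, 14)) = C(24, 16) · C(9, 3) = 735471 · 84 = 61779564. Avoidance count = 818809200 − 61779564 = 757029636.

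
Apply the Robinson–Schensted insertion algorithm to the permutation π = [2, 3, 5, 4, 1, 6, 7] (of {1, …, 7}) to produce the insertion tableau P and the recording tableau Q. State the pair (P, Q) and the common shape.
P = [1, 3, 4, 6, 7] / [2] / [5];  Q = [1, 2, 3, 6, 7] / [4] / [5];  common shape = (5, 1, 1)

Row-insert the values π_1, π_2, … into P one at a time, bumping the leftmost entry strictly greater than the inserted value down to the next row. The recording tableau Q records, in position (i, j), the step at which that cell was added to P.
  Insert 2 (step 1): P = [2];  Q = [1]
  Insert 3 (step 2): P = [2, 3];  Q = [1, 2]
  Insert 5 (step 3): P = [2, 3, 5];  Q = [1, 2, 3]
  Insert 4 (step 4): P = [2, 3, 4] / [5];  Q = [1, 2, 3] / [4]
  Insert 1 (step 5): P = [1, 3, 4] / [2] / [5];  Q = [1, 2, 3] / [4] / [5]
  Insert 6 (step 6): P = [1, 3, 4, 6] / [2] / [5];  Q = [1, 2, 3, 6] / [4] / [5]
  Insert 7 (step 7): P = [1, 3, 4, 6, 7] / [2] / [5];  Q = [1, 2, 3, 6, 7] / [4] / [5]
Final shape: (5, 1, 1).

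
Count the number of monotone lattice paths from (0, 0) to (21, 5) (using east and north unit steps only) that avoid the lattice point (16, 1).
Number of paths = 63638

Total paths from (0, 0) to (21, 5): C(26, 21) = 65780. Paths through (16, 1): (paths (0, 0) → (16, 1)) × (paths (16, 1) → (21, 5)) = C(17, 16) · C(9, 5) = 17 · 126 = 2142. Avoidance count = 65780 − 2142 = 63638.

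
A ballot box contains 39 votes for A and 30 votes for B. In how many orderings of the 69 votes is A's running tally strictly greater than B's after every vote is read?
Strict-lead orderings = 4125297395638025376

Total orderings of the 69 votes with 39 for A: C(69, 39) = 31627280033224861216. By the Bertrand ballot formula (Cycle Lemma / reflection principle), the number of orderings in which A is strictly ahead of B throughout is (p − q)/(p + q) · C(p + q, p) = (39 − 30)/(39 + 30) · 31627280033224861216 = 4125297395638025376.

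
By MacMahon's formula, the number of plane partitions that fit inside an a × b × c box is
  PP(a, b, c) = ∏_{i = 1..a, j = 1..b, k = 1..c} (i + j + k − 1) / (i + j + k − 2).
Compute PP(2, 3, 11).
PP(2, 3, 11) = 41405

Evaluate the triple product over i = 1..2, j = 1..3, k = 1..11. The factors are (2/1) · (3/2) · (4/3) · (5/4) · (6/5) · (7/6) · (8/7) · (9/8) · … (66 factors total). The numerators and denominators telescope so the product is an integer; carrying out the multiplication exactly gives PP(2, 3, 11) = 41405.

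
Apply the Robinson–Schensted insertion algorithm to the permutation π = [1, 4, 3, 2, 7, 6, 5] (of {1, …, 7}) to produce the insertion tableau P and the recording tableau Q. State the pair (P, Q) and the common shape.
P = [1, 2, 5] / [3, 6] / [4, 7];  Q = [1, 2, 5] / [3, 6] / [4, 7];  common shape = (3, 2, 2)

Row-insert the values π_1, π_2, … into P one at a time, bumping the leftmost entry strictly greater than the inserted value down to the next row. The recording tableau Q records, in position (i, j), the step at which that cell was added to P.
  Insert 1 (step 1): P = [1];  Q = [1]
  Insert 4 (step 2): P = [1, 4];  Q = [1, 2]
  Insert 3 (step 3): P = [1, 3] / [4];  Q = [1, 2] / [3]
  Insert 2 (step 4): P = [1, 2] / [3] / [4];  Q = [1, 2] / [3] / [4]
  Insert 7 (step 5): P = [1, 2, 7] / [3] / [4];  Q = [1, 2, 5] / [3] / [4]
  Insert 6 (step 6): P = [1, 2, 6] / [3, 7] / [4];  Q = [1, 2, 5] / [3, 6] / [4]
  Insert 5 (step 7): P = [1, 2, 5] / [3, 6] / [4, 7];  Q = [1, 2, 5] / [3, 6] / [4, 7]
Final shape: (3, 2, 2).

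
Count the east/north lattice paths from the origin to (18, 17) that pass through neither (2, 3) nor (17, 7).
Number of paths = 3079960116

Inclusion–exclusion. Total paths: C(35, 18) = 4537567650. Through P₁: C(5, 2)·C(30, 16) = 1454226750. Through P₂: C(24, 17)·C(11, 1) = 3807144. Since P₁ is strictly southwest of P₂, a monotone path through both must visit P₁ then P₂; paths through both = C(5, 2)·C(19, 15)·C(11, 1) = 426360. Avoid both = 4537567650 − 1454226750 − 3807144 + 426360 = 3079960116.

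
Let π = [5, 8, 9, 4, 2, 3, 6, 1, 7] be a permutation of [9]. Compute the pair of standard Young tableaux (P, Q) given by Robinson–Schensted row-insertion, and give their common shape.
P = [1, 3, 6, 7] / [2, 8, 9] / [4] / [5];  Q = [1, 2, 3, 9] / [4, 6, 7] / [5] / [8];  common shape = (4, 3, 1, 1)

Row-insert the values π_1, π_2, … into P one at a time, bumping the leftmost entry strictly greater than the inserted value down to the next row. The recording tableau Q records, in position (i, j), the step at which that cell was added to P.
  Insert 5 (step 1): P = [5];  Q = [1]
  Insert 8 (step 2): P = [5, 8];  Q = [1, 2]
  Insert 9 (step 3): P = [5, 8, 9];  Q = [1, 2, 3]
  Insert 4 (step 4): P = [4, 8, 9] / [5];  Q = [1, 2, 3] / [4]
  Insert 2 (step 5): P = [2, 8, 9] / [4] / [5];  Q = [1, 2, 3] / [4] / [5]
  Insert 3 (step 6): P = [2, 3, 9] / [4, 8] / [5];  Q = [1, 2, 3] / [4, 6] / [5]
  Insert 6 (step 7): P = [2, 3, 6] / [4, 8, 9] / [5];  Q = [1, 2, 3] / [4, 6, 7] / [5]
  Insert 1 (step 8): P = [1, 3, 6] / [2, 8, 9] / [4] / [5];  Q = [1, 2, 3] / [4, 6, 7] / [5] / [8]
  Insert 7 (step 9): P = [1, 3, 6, 7] / [2, 8, 9] / [4] / [5];  Q = [1, 2, 3, 9] / [4, 6, 7] / [5] / [8]
Final shape: (4, 3, 1, 1).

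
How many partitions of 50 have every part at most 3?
p(50, parts ≤ 3) = 234

Use the recurrence p(n, m) = p(n, m−1) + p(n−m, m): either the largest part is < m (count p(n, m−1)) or the largest part is exactly m (remove one copy of m, count p(n−m, m)). With p(0, ·) = 1 this gives p(50, parts ≤ 3) = 234. (By conjugating Young diagrams, this also counts partitions of 50 into at most 3 parts.)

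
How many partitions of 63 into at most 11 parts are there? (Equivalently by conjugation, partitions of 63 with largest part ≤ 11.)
p(63, parts ≤ 11) = 370733

Use the recurrence p(n, m) = p(n, m−1) + p(n−m, m): either the largest part is < m (count p(n, m−1)) or the largest part is exactly m (remove one copy of m, count p(n−m, m)). With p(0, ·) = 1 this gives p(63, parts ≤ 11) = 370733. (By conjugating Young diagrams, this also counts partitions of 63 into at most 11 parts.)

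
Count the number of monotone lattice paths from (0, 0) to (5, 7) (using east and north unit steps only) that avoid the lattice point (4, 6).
Number of paths = 372

Total paths from (0, 0) to (5, 7): C(12, 5) = 792. Paths through (4, 6): (paths (0, 0) → (4, 6)) × (paths (4, 6) → (5, 7)) = C(10, 4) · C(2, 1) = 210 · 2 = 420. Avoidance count = 792 − 420 = 372.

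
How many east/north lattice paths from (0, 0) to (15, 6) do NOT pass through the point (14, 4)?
Number of paths = 45084

Total paths from (0, 0) to (15, 6): C(21, 15) = 54264. Paths through (14, 4): (paths (0, 0) → (14, 4)) × (paths (14, 4) → (15, 6)) = C(18, 14) · C(3, 1) = 3060 · 3 = 9180. Avoidance count = 54264 − 9180 = 45084.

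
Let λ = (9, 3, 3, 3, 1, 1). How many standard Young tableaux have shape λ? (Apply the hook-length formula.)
# SYT of shape (9, 3, 3, 3, 1, 1) = 36279360

Hook-length formula: f^λ = n! / Π hook(c), product over all cells c of the Young diagram. For λ = (9, 3, 3, 3, 1, 1), n = 20 boxes. Hook lengths by row (left-to-right, top-to-bottom): [14, 11, 10, 6, 5, 4, 3, 2, 1]; [7, 4, 3]; [6, 3, 2]; [5, 2, 1]; [2]; [1]. Product of hooks = 67060224000. So f^λ = 20! / 67060224000 = 2432902008176640000 / 67060224000 = 36279360.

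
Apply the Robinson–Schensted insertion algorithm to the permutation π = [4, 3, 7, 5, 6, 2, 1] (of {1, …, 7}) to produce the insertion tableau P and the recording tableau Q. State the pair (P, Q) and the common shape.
P = [1, 5, 6] / [2, 7] / [3] / [4];  Q = [1, 3, 5] / [2, 4] / [6] / [7];  common shape = (3, 2, 1, 1)

Row-insert the values π_1, π_2, … into P one at a time, bumping the leftmost entry strictly greater than the inserted value down to the next row. The recording tableau Q records, in position (i, j), the step at which that cell was added to P.
  Insert 4 (step 1): P = [4];  Q = [1]
  Insert 3 (step 2): P = [3] / [4];  Q = [1] / [2]
  Insert 7 (step 3): P = [3, 7] / [4];  Q = [1, 3] / [2]
  Insert 5 (step 4): P = [3, 5] / [4, 7];  Q = [1, 3] / [2, 4]
  Insert 6 (step 5): P = [3, 5, 6] / [4, 7];  Q = [1, 3, 5] / [2, 4]
  Insert 2 (step 6): P = [2, 5, 6] / [3, 7] / [4];  Q = [1, 3, 5] / [2, 4] / [6]
  Insert 1 (step 7): P = [1, 5, 6] / [2, 7] / [3] / [4];  Q = [1, 3, 5] / [2, 4] / [6] / [7]
Final shape: (3, 2, 1, 1).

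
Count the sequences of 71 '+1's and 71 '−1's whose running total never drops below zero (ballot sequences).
C_71 = 5175569924646105559418940193995065716350

These ballot sequences are counted by the Catalan number C_n = (1/(n + 1)) · C(2n, n). For n = 71: C_71 = (1/72) · C(142, 71) = 372641034574519600278163693967644731577200/72 = 5175569924646105559418940193995065716350.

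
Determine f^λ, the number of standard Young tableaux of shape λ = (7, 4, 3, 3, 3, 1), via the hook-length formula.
# SYT of shape (7, 4, 3, 3, 3, 1) = 380227848

Hook-length formula: f^λ = n! / Π hook(c), product over all cells c of the Young diagram. For λ = (7, 4, 3, 3, 3, 1), n = 21 boxes. Hook lengths by row (left-to-right, top-to-bottom): [12, 10, 9, 5, 3, 2, 1]; [8, 6, 5, 1]; [6, 4, 3]; [5, 3, 2]; [4, 2, 1]; [1]. Product of hooks = 134369280000. So f^λ = 21! / 134369280000 = 51090942171709440000 / 134369280000 = 380227848.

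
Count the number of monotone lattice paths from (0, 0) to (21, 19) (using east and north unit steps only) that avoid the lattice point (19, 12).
Number of paths = 126202069500

Total paths from (0, 0) to (21, 19): C(40, 21) = 131282408400. Paths through (19, 12): (paths (0, 0) → (19, 12)) × (paths (19, 12) → (21, 19)) = C(31, 19) · C(9, 2) = 141120525 · 36 = 5080338900. Avoidance count = 131282408400 − 5080338900 = 126202069500.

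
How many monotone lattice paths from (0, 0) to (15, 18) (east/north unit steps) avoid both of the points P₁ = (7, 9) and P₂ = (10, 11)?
Number of paths = 570305648

Inclusion–exclusion. Total paths: C(33, 15) = 1037158320. Through P₁: C(16, 7)·C(17, 8) = 278106400. Through P₂: C(21, 10)·C(12, 5) = 279351072. Since P₁ is strictly southwest of P₂, a monotone path through both must visit P₁ then P₂; paths through both = C(16, 7)·C(5, 3)·C(12, 5) = 90604800. Avoid both = 1037158320 − 278106400 − 279351072 + 90604800 = 570305648.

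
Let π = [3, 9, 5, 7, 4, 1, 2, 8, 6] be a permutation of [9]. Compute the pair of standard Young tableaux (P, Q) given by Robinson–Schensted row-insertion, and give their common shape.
P = [1, 2, 6, 8] / [3, 4, 7] / [5] / [9];  Q = [1, 2, 4, 8] / [3, 7, 9] / [5] / [6];  common shape = (4, 3, 1, 1)

Row-insert the values π_1, π_2, … into P one at a time, bumping the leftmost entry strictly greater than the inserted value down to the next row. The recording tableau Q records, in position (i, j), the step at which that cell was added to P.
  Insert 3 (step 1): P = [3];  Q = [1]
  Insert 9 (step 2): P = [3, 9];  Q = [1, 2]
  Insert 5 (step 3): P = [3, 5] / [9];  Q = [1, 2] / [3]
  Insert 7 (step 4): P = [3, 5, 7] / [9];  Q = [1, 2, 4] / [3]
  Insert 4 (step 5): P = [3, 4, 7] / [5] / [9];  Q = [1, 2, 4] / [3] / [5]
  Insert 1 (step 6): P = [1, 4, 7] / [3] / [5] / [9];  Q = [1, 2, 4] / [3] / [5] / [6]
  Insert 2 (step 7): P = [1, 2, 7] / [3, 4] / [5] / [9];  Q = [1, 2, 4] / [3, 7] / [5] / [6]
  Insert 8 (step 8): P = [1, 2, 7, 8] / [3, 4] / [5] / [9];  Q = [1, 2, 4, 8] / [3, 7] / [5] / [6]
  Insert 6 (step 9): P = [1, 2, 6, 8] / [3, 4, 7] / [5] / [9];  Q = [1, 2, 4, 8] / [3, 7, 9] / [5] / [6]
Final shape: (4, 3, 1, 1).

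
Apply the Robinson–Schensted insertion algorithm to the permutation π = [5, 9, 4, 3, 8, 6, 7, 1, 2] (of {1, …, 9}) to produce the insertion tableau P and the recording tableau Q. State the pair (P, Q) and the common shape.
P = [1, 2, 7] / [3, 6] / [4, 8] / [5, 9];  Q = [1, 2, 7] / [3, 5] / [4, 6] / [8, 9];  common shape = (3, 2, 2, 2)

Row-insert the values π_1, π_2, … into P one at a time, bumping the leftmost entry strictly greater than the inserted value down to the next row. The recording tableau Q records, in position (i, j), the step at which that cell was added to P.
  Insert 5 (step 1): P = [5];  Q = [1]
  Insert 9 (step 2): P = [5, 9];  Q = [1, 2]
  Insert 4 (step 3): P = [4, 9] / [5];  Q = [1, 2] / [3]
  Insert 3 (step 4): P = [3, 9] / [4] / [5];  Q = [1, 2] / [3] / [4]
  Insert 8 (step 5): P = [3, 8] / [4, 9] / [5];  Q = [1, 2] / [3, 5] / [4]
  Insert 6 (step 6): P = [3, 6] / [4, 8] / [5, 9];  Q = [1, 2] / [3, 5] / [4, 6]
  Insert 7 (step 7): P = [3, 6, 7] / [4, 8] / [5, 9];  Q = [1, 2, 7] / [3, 5] / [4, 6]
  Insert 1 (step 8): P = [1, 6, 7] / [3, 8] / [4, 9] / [5];  Q = [1, 2, 7] / [3, 5] / [4, 6] / [8]
  Insert 2 (step 9): P = [1, 2, 7] / [3, 6] / [4, 8] / [5, 9];  Q = [1, 2, 7] / [3, 5] / [4, 6] / [8, 9]
Final shape: (3, 2, 2, 2).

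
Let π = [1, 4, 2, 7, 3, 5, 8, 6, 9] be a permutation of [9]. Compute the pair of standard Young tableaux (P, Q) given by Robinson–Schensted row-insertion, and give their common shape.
P = [1, 2, 3, 5, 6, 9] / [4, 7, 8];  Q = [1, 2, 4, 6, 7, 9] / [3, 5, 8];  common shape = (6, 3)

Row-insert the values π_1, π_2, … into P one at a time, bumping the leftmost entry strictly greater than the inserted value down to the next row. The recording tableau Q records, in position (i, j), the step at which that cell was added to P.
  Insert 1 (step 1): P = [1];  Q = [1]
  Insert 4 (step 2): P = [1, 4];  Q = [1, 2]
  Insert 2 (step 3): P = [1, 2] / [4];  Q = [1, 2] / [3]
  Insert 7 (step 4): P = [1, 2, 7] / [4];  Q = [1, 2, 4] / [3]
  Insert 3 (step 5): P = [1, 2, 3] / [4, 7];  Q = [1, 2, 4] / [3, 5]
  Insert 5 (step 6): P = [1, 2, 3, 5] / [4, 7];  Q = [1, 2, 4, 6] / [3, 5]
  Insert 8 (step 7): P = [1, 2, 3, 5, 8] / [4, 7];  Q = [1, 2, 4, 6, 7] / [3, 5]
  Insert 6 (step 8): P = [1, 2, 3, 5, 6] / [4, 7, 8];  Q = [1, 2, 4, 6, 7] / [3, 5, 8]
  Insert 9 (step 9): P = [1, 2, 3, 5, 6, 9] / [4, 7, 8];  Q = [1, 2, 4, 6, 7, 9] / [3, 5, 8]
Final shape: (6, 3).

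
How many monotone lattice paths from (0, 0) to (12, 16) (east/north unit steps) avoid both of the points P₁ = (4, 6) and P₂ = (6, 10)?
Number of paths = 16743783

Inclusion–exclusion. Total paths: C(28, 12) = 30421755. Through P₁: C(10, 4)·C(18, 8) = 9189180. Through P₂: C(16, 6)·C(12, 6) = 7399392. Since P₁ is strictly southwest of P₂, a monotone path through both must visit P₁ then P₂; paths through both = C(10, 4)·C(6, 2)·C(12, 6) = 2910600. Avoid both = 30421755 − 9189180 − 7399392 + 2910600 = 16743783.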